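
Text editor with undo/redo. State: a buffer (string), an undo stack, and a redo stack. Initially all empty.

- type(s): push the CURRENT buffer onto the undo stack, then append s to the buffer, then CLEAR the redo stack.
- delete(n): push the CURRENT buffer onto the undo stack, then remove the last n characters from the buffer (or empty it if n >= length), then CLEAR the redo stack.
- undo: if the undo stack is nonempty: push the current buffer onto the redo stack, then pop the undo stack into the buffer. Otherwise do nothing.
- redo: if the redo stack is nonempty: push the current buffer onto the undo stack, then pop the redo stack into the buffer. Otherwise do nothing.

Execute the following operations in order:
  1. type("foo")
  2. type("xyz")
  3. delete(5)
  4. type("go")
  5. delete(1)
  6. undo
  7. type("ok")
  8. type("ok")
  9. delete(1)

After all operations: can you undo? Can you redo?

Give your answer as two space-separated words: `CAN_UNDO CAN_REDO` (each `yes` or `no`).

After op 1 (type): buf='foo' undo_depth=1 redo_depth=0
After op 2 (type): buf='fooxyz' undo_depth=2 redo_depth=0
After op 3 (delete): buf='f' undo_depth=3 redo_depth=0
After op 4 (type): buf='fgo' undo_depth=4 redo_depth=0
After op 5 (delete): buf='fg' undo_depth=5 redo_depth=0
After op 6 (undo): buf='fgo' undo_depth=4 redo_depth=1
After op 7 (type): buf='fgook' undo_depth=5 redo_depth=0
After op 8 (type): buf='fgookok' undo_depth=6 redo_depth=0
After op 9 (delete): buf='fgooko' undo_depth=7 redo_depth=0

Answer: yes no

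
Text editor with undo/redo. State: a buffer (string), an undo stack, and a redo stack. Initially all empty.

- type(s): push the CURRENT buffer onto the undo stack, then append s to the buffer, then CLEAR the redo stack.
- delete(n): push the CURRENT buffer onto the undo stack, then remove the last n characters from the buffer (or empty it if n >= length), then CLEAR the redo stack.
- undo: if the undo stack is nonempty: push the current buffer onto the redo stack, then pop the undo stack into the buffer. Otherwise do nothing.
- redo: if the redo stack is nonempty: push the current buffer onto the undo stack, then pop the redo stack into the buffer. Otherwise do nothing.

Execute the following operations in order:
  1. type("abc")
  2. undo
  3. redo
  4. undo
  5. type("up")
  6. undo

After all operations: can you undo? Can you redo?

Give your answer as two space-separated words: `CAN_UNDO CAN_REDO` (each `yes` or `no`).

After op 1 (type): buf='abc' undo_depth=1 redo_depth=0
After op 2 (undo): buf='(empty)' undo_depth=0 redo_depth=1
After op 3 (redo): buf='abc' undo_depth=1 redo_depth=0
After op 4 (undo): buf='(empty)' undo_depth=0 redo_depth=1
After op 5 (type): buf='up' undo_depth=1 redo_depth=0
After op 6 (undo): buf='(empty)' undo_depth=0 redo_depth=1

Answer: no yes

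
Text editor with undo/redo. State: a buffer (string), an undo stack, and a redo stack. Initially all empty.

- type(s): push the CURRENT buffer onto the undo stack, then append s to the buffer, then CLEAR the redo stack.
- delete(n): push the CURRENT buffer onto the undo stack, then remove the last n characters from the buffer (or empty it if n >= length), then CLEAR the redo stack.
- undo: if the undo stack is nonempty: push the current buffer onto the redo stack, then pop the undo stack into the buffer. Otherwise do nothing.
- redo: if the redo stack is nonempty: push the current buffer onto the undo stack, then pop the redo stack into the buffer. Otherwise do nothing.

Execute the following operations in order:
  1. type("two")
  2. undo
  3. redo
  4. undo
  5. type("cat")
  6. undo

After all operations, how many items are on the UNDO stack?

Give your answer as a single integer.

Answer: 0

Derivation:
After op 1 (type): buf='two' undo_depth=1 redo_depth=0
After op 2 (undo): buf='(empty)' undo_depth=0 redo_depth=1
After op 3 (redo): buf='two' undo_depth=1 redo_depth=0
After op 4 (undo): buf='(empty)' undo_depth=0 redo_depth=1
After op 5 (type): buf='cat' undo_depth=1 redo_depth=0
After op 6 (undo): buf='(empty)' undo_depth=0 redo_depth=1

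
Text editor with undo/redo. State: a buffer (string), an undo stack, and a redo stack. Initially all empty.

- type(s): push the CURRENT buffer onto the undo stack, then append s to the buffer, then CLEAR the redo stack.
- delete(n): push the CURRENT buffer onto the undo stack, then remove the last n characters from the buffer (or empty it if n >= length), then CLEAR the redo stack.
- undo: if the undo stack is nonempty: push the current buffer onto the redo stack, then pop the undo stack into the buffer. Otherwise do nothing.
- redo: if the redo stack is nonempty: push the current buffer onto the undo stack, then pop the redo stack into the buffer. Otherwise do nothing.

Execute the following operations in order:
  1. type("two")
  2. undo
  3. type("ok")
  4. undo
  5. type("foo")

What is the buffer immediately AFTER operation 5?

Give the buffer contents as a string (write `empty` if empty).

After op 1 (type): buf='two' undo_depth=1 redo_depth=0
After op 2 (undo): buf='(empty)' undo_depth=0 redo_depth=1
After op 3 (type): buf='ok' undo_depth=1 redo_depth=0
After op 4 (undo): buf='(empty)' undo_depth=0 redo_depth=1
After op 5 (type): buf='foo' undo_depth=1 redo_depth=0

Answer: foo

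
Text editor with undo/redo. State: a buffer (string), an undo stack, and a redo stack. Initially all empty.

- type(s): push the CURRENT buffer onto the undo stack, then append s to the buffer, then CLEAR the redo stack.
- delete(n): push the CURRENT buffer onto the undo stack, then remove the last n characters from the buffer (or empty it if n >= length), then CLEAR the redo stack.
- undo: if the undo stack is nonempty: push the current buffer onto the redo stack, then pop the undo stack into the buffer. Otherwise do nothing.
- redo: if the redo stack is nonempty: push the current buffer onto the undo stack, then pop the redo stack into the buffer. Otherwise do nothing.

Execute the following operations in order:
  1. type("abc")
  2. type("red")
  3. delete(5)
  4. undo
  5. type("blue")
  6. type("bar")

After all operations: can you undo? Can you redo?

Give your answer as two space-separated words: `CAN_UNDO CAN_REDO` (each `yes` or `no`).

After op 1 (type): buf='abc' undo_depth=1 redo_depth=0
After op 2 (type): buf='abcred' undo_depth=2 redo_depth=0
After op 3 (delete): buf='a' undo_depth=3 redo_depth=0
After op 4 (undo): buf='abcred' undo_depth=2 redo_depth=1
After op 5 (type): buf='abcredblue' undo_depth=3 redo_depth=0
After op 6 (type): buf='abcredbluebar' undo_depth=4 redo_depth=0

Answer: yes no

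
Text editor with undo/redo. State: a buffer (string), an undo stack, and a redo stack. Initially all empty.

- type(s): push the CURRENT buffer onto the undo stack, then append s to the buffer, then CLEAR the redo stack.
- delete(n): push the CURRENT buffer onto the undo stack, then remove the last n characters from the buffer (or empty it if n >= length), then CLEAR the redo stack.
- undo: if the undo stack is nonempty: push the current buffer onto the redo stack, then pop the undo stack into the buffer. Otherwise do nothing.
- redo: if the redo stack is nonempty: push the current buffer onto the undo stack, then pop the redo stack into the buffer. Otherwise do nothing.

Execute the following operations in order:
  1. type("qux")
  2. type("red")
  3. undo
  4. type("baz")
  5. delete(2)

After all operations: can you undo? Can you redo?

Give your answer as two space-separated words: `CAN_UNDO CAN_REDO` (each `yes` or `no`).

After op 1 (type): buf='qux' undo_depth=1 redo_depth=0
After op 2 (type): buf='quxred' undo_depth=2 redo_depth=0
After op 3 (undo): buf='qux' undo_depth=1 redo_depth=1
After op 4 (type): buf='quxbaz' undo_depth=2 redo_depth=0
After op 5 (delete): buf='quxb' undo_depth=3 redo_depth=0

Answer: yes no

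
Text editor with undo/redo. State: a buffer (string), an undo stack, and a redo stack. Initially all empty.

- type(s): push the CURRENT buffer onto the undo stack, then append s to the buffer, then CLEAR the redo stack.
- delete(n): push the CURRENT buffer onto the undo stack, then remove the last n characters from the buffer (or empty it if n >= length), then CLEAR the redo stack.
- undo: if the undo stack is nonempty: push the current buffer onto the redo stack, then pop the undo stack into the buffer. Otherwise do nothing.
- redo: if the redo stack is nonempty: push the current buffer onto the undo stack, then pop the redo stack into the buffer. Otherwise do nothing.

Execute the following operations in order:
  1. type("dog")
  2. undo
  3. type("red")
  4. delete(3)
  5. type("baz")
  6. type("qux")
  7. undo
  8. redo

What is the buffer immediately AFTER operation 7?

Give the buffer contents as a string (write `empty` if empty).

Answer: baz

Derivation:
After op 1 (type): buf='dog' undo_depth=1 redo_depth=0
After op 2 (undo): buf='(empty)' undo_depth=0 redo_depth=1
After op 3 (type): buf='red' undo_depth=1 redo_depth=0
After op 4 (delete): buf='(empty)' undo_depth=2 redo_depth=0
After op 5 (type): buf='baz' undo_depth=3 redo_depth=0
After op 6 (type): buf='bazqux' undo_depth=4 redo_depth=0
After op 7 (undo): buf='baz' undo_depth=3 redo_depth=1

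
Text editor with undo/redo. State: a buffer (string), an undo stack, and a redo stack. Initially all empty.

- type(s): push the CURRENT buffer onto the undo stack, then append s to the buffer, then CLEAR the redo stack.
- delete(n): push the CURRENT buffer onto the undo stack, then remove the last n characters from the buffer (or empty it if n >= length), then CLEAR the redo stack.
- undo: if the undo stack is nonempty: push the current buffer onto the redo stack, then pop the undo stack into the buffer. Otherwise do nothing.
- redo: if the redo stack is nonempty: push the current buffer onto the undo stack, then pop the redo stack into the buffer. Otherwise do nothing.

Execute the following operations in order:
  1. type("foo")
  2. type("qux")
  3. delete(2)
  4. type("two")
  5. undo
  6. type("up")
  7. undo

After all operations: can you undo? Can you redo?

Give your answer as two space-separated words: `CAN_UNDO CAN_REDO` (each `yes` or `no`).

Answer: yes yes

Derivation:
After op 1 (type): buf='foo' undo_depth=1 redo_depth=0
After op 2 (type): buf='fooqux' undo_depth=2 redo_depth=0
After op 3 (delete): buf='fooq' undo_depth=3 redo_depth=0
After op 4 (type): buf='fooqtwo' undo_depth=4 redo_depth=0
After op 5 (undo): buf='fooq' undo_depth=3 redo_depth=1
After op 6 (type): buf='fooqup' undo_depth=4 redo_depth=0
After op 7 (undo): buf='fooq' undo_depth=3 redo_depth=1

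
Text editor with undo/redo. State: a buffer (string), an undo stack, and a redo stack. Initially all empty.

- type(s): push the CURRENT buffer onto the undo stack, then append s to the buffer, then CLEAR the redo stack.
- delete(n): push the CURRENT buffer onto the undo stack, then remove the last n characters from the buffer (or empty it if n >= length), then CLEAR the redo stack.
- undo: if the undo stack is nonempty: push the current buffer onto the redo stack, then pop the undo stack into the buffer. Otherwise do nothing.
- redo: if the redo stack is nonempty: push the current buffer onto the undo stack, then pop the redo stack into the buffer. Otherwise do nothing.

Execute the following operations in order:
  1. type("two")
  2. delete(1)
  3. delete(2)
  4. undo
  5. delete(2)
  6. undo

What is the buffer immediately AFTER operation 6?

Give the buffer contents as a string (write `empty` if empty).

After op 1 (type): buf='two' undo_depth=1 redo_depth=0
After op 2 (delete): buf='tw' undo_depth=2 redo_depth=0
After op 3 (delete): buf='(empty)' undo_depth=3 redo_depth=0
After op 4 (undo): buf='tw' undo_depth=2 redo_depth=1
After op 5 (delete): buf='(empty)' undo_depth=3 redo_depth=0
After op 6 (undo): buf='tw' undo_depth=2 redo_depth=1

Answer: tw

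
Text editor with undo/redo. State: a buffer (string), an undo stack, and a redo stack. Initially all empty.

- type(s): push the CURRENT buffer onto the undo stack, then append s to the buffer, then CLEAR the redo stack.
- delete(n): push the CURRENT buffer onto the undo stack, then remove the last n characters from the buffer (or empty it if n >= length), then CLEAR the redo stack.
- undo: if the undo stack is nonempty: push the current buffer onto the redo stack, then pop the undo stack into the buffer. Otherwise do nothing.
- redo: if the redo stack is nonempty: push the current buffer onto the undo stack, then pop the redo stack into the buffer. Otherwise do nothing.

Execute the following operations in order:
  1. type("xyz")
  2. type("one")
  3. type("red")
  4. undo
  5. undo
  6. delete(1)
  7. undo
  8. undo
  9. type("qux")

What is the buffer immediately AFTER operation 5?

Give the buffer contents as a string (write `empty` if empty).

Answer: xyz

Derivation:
After op 1 (type): buf='xyz' undo_depth=1 redo_depth=0
After op 2 (type): buf='xyzone' undo_depth=2 redo_depth=0
After op 3 (type): buf='xyzonered' undo_depth=3 redo_depth=0
After op 4 (undo): buf='xyzone' undo_depth=2 redo_depth=1
After op 5 (undo): buf='xyz' undo_depth=1 redo_depth=2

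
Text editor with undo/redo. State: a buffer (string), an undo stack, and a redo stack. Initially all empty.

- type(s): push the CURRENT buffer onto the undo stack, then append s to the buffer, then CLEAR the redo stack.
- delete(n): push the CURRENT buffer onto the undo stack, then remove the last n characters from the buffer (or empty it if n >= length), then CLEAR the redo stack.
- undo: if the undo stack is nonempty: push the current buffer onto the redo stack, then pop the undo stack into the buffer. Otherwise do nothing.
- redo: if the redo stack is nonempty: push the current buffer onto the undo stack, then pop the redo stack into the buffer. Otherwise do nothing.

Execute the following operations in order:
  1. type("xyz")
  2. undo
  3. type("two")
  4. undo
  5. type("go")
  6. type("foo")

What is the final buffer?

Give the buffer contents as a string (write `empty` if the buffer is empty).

After op 1 (type): buf='xyz' undo_depth=1 redo_depth=0
After op 2 (undo): buf='(empty)' undo_depth=0 redo_depth=1
After op 3 (type): buf='two' undo_depth=1 redo_depth=0
After op 4 (undo): buf='(empty)' undo_depth=0 redo_depth=1
After op 5 (type): buf='go' undo_depth=1 redo_depth=0
After op 6 (type): buf='gofoo' undo_depth=2 redo_depth=0

Answer: gofoo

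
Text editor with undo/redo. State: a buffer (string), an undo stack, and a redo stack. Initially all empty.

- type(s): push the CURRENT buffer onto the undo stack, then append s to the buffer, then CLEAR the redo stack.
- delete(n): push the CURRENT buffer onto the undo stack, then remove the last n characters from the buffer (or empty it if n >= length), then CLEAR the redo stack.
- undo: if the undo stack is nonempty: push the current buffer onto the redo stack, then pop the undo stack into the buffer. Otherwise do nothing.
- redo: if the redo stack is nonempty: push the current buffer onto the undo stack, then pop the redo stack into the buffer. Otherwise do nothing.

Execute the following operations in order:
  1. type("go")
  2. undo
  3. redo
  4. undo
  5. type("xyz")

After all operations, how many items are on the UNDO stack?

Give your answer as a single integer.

After op 1 (type): buf='go' undo_depth=1 redo_depth=0
After op 2 (undo): buf='(empty)' undo_depth=0 redo_depth=1
After op 3 (redo): buf='go' undo_depth=1 redo_depth=0
After op 4 (undo): buf='(empty)' undo_depth=0 redo_depth=1
After op 5 (type): buf='xyz' undo_depth=1 redo_depth=0

Answer: 1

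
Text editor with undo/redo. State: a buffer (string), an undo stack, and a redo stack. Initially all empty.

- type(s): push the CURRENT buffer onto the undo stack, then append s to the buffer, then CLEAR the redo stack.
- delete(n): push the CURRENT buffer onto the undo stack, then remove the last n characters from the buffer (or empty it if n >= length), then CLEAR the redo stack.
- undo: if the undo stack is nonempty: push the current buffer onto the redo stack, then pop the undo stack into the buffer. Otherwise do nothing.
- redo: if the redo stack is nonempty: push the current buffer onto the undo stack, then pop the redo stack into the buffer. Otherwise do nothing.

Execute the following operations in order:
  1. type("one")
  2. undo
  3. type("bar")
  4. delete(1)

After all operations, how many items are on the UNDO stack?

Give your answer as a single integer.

After op 1 (type): buf='one' undo_depth=1 redo_depth=0
After op 2 (undo): buf='(empty)' undo_depth=0 redo_depth=1
After op 3 (type): buf='bar' undo_depth=1 redo_depth=0
After op 4 (delete): buf='ba' undo_depth=2 redo_depth=0

Answer: 2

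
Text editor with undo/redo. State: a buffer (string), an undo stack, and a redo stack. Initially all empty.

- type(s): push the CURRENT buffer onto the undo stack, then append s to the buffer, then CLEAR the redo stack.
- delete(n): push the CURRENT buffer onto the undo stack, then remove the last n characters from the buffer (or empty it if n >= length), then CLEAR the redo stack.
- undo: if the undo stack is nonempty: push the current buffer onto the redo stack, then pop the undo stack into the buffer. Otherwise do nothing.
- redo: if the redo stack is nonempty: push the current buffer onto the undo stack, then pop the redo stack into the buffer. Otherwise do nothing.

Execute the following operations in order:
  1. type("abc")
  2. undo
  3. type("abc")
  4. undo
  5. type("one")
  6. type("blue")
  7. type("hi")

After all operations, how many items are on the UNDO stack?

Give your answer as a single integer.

After op 1 (type): buf='abc' undo_depth=1 redo_depth=0
After op 2 (undo): buf='(empty)' undo_depth=0 redo_depth=1
After op 3 (type): buf='abc' undo_depth=1 redo_depth=0
After op 4 (undo): buf='(empty)' undo_depth=0 redo_depth=1
After op 5 (type): buf='one' undo_depth=1 redo_depth=0
After op 6 (type): buf='oneblue' undo_depth=2 redo_depth=0
After op 7 (type): buf='onebluehi' undo_depth=3 redo_depth=0

Answer: 3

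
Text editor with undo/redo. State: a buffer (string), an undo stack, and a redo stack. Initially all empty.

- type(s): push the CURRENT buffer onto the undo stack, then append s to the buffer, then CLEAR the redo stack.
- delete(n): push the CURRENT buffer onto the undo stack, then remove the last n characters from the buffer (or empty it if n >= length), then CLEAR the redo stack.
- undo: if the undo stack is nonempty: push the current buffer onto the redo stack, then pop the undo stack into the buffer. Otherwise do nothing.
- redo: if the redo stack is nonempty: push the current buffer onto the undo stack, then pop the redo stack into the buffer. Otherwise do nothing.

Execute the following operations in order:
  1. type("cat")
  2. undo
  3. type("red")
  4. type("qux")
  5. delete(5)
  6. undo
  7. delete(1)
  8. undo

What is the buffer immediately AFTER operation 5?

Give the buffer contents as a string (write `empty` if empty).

Answer: r

Derivation:
After op 1 (type): buf='cat' undo_depth=1 redo_depth=0
After op 2 (undo): buf='(empty)' undo_depth=0 redo_depth=1
After op 3 (type): buf='red' undo_depth=1 redo_depth=0
After op 4 (type): buf='redqux' undo_depth=2 redo_depth=0
After op 5 (delete): buf='r' undo_depth=3 redo_depth=0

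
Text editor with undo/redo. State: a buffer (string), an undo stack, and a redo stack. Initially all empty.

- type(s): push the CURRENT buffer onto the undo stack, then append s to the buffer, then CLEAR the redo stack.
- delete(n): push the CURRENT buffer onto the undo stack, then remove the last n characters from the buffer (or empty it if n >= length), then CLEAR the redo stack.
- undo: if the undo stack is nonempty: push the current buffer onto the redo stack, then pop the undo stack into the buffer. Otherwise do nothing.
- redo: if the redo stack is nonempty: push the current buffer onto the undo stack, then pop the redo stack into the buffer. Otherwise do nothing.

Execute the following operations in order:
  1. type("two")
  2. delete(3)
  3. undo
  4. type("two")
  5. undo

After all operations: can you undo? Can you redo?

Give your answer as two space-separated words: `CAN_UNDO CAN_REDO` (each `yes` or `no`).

Answer: yes yes

Derivation:
After op 1 (type): buf='two' undo_depth=1 redo_depth=0
After op 2 (delete): buf='(empty)' undo_depth=2 redo_depth=0
After op 3 (undo): buf='two' undo_depth=1 redo_depth=1
After op 4 (type): buf='twotwo' undo_depth=2 redo_depth=0
After op 5 (undo): buf='two' undo_depth=1 redo_depth=1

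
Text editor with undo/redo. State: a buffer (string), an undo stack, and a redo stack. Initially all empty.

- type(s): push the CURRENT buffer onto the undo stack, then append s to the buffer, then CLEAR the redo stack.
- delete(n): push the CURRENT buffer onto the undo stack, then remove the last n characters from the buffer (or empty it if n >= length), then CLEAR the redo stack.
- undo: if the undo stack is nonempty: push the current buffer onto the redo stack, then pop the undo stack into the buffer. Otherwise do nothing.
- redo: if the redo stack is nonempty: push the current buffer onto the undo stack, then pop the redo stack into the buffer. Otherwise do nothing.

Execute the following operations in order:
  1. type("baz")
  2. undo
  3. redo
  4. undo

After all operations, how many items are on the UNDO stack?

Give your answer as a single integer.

After op 1 (type): buf='baz' undo_depth=1 redo_depth=0
After op 2 (undo): buf='(empty)' undo_depth=0 redo_depth=1
After op 3 (redo): buf='baz' undo_depth=1 redo_depth=0
After op 4 (undo): buf='(empty)' undo_depth=0 redo_depth=1

Answer: 0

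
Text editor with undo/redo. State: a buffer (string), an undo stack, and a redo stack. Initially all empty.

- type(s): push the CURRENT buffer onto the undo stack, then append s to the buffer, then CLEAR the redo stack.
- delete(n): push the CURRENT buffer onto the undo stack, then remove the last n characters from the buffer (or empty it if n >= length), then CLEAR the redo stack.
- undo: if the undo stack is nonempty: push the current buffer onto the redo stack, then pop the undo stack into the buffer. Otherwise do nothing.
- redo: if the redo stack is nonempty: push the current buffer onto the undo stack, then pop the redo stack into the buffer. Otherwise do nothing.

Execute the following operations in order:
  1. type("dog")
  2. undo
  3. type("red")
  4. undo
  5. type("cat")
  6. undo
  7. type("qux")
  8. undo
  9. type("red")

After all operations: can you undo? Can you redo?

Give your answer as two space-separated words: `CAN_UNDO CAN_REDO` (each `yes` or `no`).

After op 1 (type): buf='dog' undo_depth=1 redo_depth=0
After op 2 (undo): buf='(empty)' undo_depth=0 redo_depth=1
After op 3 (type): buf='red' undo_depth=1 redo_depth=0
After op 4 (undo): buf='(empty)' undo_depth=0 redo_depth=1
After op 5 (type): buf='cat' undo_depth=1 redo_depth=0
After op 6 (undo): buf='(empty)' undo_depth=0 redo_depth=1
After op 7 (type): buf='qux' undo_depth=1 redo_depth=0
After op 8 (undo): buf='(empty)' undo_depth=0 redo_depth=1
After op 9 (type): buf='red' undo_depth=1 redo_depth=0

Answer: yes no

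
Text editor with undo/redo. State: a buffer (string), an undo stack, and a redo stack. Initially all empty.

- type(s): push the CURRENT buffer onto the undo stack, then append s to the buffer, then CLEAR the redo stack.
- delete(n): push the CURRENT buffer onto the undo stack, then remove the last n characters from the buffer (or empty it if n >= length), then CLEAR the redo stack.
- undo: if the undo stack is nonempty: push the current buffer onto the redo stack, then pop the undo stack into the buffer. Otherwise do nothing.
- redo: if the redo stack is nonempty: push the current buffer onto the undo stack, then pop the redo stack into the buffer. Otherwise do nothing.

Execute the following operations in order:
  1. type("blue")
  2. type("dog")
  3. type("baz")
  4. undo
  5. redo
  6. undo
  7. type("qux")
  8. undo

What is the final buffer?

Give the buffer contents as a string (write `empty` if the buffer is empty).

Answer: bluedog

Derivation:
After op 1 (type): buf='blue' undo_depth=1 redo_depth=0
After op 2 (type): buf='bluedog' undo_depth=2 redo_depth=0
After op 3 (type): buf='bluedogbaz' undo_depth=3 redo_depth=0
After op 4 (undo): buf='bluedog' undo_depth=2 redo_depth=1
After op 5 (redo): buf='bluedogbaz' undo_depth=3 redo_depth=0
After op 6 (undo): buf='bluedog' undo_depth=2 redo_depth=1
After op 7 (type): buf='bluedogqux' undo_depth=3 redo_depth=0
After op 8 (undo): buf='bluedog' undo_depth=2 redo_depth=1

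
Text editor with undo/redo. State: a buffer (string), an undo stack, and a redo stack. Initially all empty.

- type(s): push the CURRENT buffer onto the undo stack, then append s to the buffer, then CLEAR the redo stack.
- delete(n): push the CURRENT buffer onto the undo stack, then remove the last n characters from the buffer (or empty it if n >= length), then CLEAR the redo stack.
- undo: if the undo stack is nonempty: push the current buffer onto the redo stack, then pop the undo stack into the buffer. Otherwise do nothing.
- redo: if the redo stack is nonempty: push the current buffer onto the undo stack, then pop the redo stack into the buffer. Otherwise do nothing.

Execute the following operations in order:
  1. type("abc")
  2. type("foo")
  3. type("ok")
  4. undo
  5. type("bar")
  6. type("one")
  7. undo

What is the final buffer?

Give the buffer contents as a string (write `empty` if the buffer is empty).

After op 1 (type): buf='abc' undo_depth=1 redo_depth=0
After op 2 (type): buf='abcfoo' undo_depth=2 redo_depth=0
After op 3 (type): buf='abcfoook' undo_depth=3 redo_depth=0
After op 4 (undo): buf='abcfoo' undo_depth=2 redo_depth=1
After op 5 (type): buf='abcfoobar' undo_depth=3 redo_depth=0
After op 6 (type): buf='abcfoobarone' undo_depth=4 redo_depth=0
After op 7 (undo): buf='abcfoobar' undo_depth=3 redo_depth=1

Answer: abcfoobar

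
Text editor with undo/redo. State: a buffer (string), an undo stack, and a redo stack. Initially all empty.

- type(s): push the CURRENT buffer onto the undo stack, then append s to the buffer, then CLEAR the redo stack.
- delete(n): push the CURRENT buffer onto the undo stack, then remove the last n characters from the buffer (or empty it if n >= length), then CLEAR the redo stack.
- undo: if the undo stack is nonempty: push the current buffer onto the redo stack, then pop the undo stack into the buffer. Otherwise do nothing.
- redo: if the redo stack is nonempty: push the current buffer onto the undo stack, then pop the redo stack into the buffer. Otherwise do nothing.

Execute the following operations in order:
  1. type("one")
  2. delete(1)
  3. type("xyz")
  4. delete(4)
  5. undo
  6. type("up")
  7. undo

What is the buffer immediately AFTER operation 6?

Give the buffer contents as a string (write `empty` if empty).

Answer: onxyzup

Derivation:
After op 1 (type): buf='one' undo_depth=1 redo_depth=0
After op 2 (delete): buf='on' undo_depth=2 redo_depth=0
After op 3 (type): buf='onxyz' undo_depth=3 redo_depth=0
After op 4 (delete): buf='o' undo_depth=4 redo_depth=0
After op 5 (undo): buf='onxyz' undo_depth=3 redo_depth=1
After op 6 (type): buf='onxyzup' undo_depth=4 redo_depth=0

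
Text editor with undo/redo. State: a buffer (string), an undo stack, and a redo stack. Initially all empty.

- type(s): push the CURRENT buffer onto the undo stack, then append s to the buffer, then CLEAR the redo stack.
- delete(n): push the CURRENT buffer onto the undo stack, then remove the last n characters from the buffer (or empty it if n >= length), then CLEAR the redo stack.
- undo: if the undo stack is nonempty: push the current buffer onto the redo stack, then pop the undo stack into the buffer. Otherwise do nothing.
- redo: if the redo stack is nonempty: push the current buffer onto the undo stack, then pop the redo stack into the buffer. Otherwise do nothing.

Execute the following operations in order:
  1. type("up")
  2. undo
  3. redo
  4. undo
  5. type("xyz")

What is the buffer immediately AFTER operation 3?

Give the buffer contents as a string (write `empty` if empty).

Answer: up

Derivation:
After op 1 (type): buf='up' undo_depth=1 redo_depth=0
After op 2 (undo): buf='(empty)' undo_depth=0 redo_depth=1
After op 3 (redo): buf='up' undo_depth=1 redo_depth=0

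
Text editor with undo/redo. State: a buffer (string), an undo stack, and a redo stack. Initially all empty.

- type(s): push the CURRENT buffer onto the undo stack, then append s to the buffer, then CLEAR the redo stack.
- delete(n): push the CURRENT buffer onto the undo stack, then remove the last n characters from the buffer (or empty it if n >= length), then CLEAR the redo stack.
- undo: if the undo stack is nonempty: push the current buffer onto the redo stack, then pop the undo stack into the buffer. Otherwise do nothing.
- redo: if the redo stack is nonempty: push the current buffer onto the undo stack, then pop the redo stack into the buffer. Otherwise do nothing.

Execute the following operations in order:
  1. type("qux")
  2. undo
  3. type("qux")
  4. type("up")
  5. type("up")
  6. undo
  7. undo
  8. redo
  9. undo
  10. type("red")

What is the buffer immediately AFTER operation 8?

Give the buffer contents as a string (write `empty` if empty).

Answer: quxup

Derivation:
After op 1 (type): buf='qux' undo_depth=1 redo_depth=0
After op 2 (undo): buf='(empty)' undo_depth=0 redo_depth=1
After op 3 (type): buf='qux' undo_depth=1 redo_depth=0
After op 4 (type): buf='quxup' undo_depth=2 redo_depth=0
After op 5 (type): buf='quxupup' undo_depth=3 redo_depth=0
After op 6 (undo): buf='quxup' undo_depth=2 redo_depth=1
After op 7 (undo): buf='qux' undo_depth=1 redo_depth=2
After op 8 (redo): buf='quxup' undo_depth=2 redo_depth=1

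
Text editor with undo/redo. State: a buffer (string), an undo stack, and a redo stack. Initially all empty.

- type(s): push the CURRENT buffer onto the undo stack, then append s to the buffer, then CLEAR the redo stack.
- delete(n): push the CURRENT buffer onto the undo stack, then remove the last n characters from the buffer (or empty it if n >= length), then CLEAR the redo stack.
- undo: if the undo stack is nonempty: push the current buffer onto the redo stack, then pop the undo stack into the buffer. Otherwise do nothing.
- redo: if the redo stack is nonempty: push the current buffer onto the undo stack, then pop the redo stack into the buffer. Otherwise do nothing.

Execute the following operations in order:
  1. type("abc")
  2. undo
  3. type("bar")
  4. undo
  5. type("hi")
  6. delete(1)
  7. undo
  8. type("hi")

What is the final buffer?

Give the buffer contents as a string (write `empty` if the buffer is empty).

After op 1 (type): buf='abc' undo_depth=1 redo_depth=0
After op 2 (undo): buf='(empty)' undo_depth=0 redo_depth=1
After op 3 (type): buf='bar' undo_depth=1 redo_depth=0
After op 4 (undo): buf='(empty)' undo_depth=0 redo_depth=1
After op 5 (type): buf='hi' undo_depth=1 redo_depth=0
After op 6 (delete): buf='h' undo_depth=2 redo_depth=0
After op 7 (undo): buf='hi' undo_depth=1 redo_depth=1
After op 8 (type): buf='hihi' undo_depth=2 redo_depth=0

Answer: hihi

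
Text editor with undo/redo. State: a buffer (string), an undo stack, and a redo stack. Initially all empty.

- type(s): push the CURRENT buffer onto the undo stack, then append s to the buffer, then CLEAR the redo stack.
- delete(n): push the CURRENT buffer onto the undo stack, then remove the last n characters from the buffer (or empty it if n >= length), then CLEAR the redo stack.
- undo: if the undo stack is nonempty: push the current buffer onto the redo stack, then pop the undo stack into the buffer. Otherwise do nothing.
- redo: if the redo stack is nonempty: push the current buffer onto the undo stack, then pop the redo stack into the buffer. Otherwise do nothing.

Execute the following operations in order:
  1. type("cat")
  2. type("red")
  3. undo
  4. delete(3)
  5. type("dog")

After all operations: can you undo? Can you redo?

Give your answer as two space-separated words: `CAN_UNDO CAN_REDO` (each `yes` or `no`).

Answer: yes no

Derivation:
After op 1 (type): buf='cat' undo_depth=1 redo_depth=0
After op 2 (type): buf='catred' undo_depth=2 redo_depth=0
After op 3 (undo): buf='cat' undo_depth=1 redo_depth=1
After op 4 (delete): buf='(empty)' undo_depth=2 redo_depth=0
After op 5 (type): buf='dog' undo_depth=3 redo_depth=0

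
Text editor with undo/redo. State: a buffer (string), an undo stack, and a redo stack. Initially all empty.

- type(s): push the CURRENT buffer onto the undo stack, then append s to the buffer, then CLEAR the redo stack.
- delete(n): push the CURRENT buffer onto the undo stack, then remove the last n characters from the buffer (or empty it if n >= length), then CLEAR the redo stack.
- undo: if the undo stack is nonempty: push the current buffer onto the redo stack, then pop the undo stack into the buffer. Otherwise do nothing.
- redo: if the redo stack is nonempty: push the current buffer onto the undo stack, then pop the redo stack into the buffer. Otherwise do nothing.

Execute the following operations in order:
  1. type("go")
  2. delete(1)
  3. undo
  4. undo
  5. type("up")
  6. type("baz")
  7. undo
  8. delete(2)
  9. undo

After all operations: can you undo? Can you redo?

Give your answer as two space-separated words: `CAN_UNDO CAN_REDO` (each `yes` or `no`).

After op 1 (type): buf='go' undo_depth=1 redo_depth=0
After op 2 (delete): buf='g' undo_depth=2 redo_depth=0
After op 3 (undo): buf='go' undo_depth=1 redo_depth=1
After op 4 (undo): buf='(empty)' undo_depth=0 redo_depth=2
After op 5 (type): buf='up' undo_depth=1 redo_depth=0
After op 6 (type): buf='upbaz' undo_depth=2 redo_depth=0
After op 7 (undo): buf='up' undo_depth=1 redo_depth=1
After op 8 (delete): buf='(empty)' undo_depth=2 redo_depth=0
After op 9 (undo): buf='up' undo_depth=1 redo_depth=1

Answer: yes yes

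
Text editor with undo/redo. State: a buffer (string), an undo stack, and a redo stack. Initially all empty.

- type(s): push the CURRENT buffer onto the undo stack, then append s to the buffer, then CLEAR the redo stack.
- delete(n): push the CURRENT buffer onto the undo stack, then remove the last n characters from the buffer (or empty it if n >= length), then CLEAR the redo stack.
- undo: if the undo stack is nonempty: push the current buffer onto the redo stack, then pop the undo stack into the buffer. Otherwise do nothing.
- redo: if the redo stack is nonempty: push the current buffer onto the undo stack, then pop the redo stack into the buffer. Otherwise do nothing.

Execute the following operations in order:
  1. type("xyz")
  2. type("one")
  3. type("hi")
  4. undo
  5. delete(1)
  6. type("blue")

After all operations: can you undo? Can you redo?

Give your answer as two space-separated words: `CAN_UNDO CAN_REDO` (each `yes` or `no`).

Answer: yes no

Derivation:
After op 1 (type): buf='xyz' undo_depth=1 redo_depth=0
After op 2 (type): buf='xyzone' undo_depth=2 redo_depth=0
After op 3 (type): buf='xyzonehi' undo_depth=3 redo_depth=0
After op 4 (undo): buf='xyzone' undo_depth=2 redo_depth=1
After op 5 (delete): buf='xyzon' undo_depth=3 redo_depth=0
After op 6 (type): buf='xyzonblue' undo_depth=4 redo_depth=0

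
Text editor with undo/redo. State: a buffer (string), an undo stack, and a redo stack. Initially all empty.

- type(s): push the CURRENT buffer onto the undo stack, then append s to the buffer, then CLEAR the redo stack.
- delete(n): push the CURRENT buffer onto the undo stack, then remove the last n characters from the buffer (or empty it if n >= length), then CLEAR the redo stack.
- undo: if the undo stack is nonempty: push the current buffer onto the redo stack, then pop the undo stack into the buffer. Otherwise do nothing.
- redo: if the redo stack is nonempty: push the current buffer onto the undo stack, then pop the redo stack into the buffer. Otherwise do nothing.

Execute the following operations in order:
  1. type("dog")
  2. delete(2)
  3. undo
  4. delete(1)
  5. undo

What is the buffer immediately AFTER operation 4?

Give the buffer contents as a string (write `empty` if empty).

After op 1 (type): buf='dog' undo_depth=1 redo_depth=0
After op 2 (delete): buf='d' undo_depth=2 redo_depth=0
After op 3 (undo): buf='dog' undo_depth=1 redo_depth=1
After op 4 (delete): buf='do' undo_depth=2 redo_depth=0

Answer: do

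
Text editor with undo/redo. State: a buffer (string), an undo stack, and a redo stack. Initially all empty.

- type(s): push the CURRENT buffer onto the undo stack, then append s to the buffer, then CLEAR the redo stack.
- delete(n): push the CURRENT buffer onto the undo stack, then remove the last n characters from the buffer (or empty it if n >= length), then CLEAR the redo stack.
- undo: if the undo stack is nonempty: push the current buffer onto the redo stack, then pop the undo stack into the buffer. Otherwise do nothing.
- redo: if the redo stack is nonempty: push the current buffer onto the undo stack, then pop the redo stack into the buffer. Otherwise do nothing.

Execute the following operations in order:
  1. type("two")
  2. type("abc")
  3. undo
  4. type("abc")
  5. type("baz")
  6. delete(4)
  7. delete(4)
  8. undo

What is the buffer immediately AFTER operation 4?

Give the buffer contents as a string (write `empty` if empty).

Answer: twoabc

Derivation:
After op 1 (type): buf='two' undo_depth=1 redo_depth=0
After op 2 (type): buf='twoabc' undo_depth=2 redo_depth=0
After op 3 (undo): buf='two' undo_depth=1 redo_depth=1
After op 4 (type): buf='twoabc' undo_depth=2 redo_depth=0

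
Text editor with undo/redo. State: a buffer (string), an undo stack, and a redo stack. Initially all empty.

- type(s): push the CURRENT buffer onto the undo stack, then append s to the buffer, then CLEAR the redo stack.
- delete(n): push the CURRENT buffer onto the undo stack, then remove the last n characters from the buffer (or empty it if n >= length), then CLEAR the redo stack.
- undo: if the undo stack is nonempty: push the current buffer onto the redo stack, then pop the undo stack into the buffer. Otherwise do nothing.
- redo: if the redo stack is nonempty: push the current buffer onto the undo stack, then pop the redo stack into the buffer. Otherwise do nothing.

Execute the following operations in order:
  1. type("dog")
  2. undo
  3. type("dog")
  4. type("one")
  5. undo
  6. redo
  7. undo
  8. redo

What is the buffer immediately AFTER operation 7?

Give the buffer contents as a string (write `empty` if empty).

Answer: dog

Derivation:
After op 1 (type): buf='dog' undo_depth=1 redo_depth=0
After op 2 (undo): buf='(empty)' undo_depth=0 redo_depth=1
After op 3 (type): buf='dog' undo_depth=1 redo_depth=0
After op 4 (type): buf='dogone' undo_depth=2 redo_depth=0
After op 5 (undo): buf='dog' undo_depth=1 redo_depth=1
After op 6 (redo): buf='dogone' undo_depth=2 redo_depth=0
After op 7 (undo): buf='dog' undo_depth=1 redo_depth=1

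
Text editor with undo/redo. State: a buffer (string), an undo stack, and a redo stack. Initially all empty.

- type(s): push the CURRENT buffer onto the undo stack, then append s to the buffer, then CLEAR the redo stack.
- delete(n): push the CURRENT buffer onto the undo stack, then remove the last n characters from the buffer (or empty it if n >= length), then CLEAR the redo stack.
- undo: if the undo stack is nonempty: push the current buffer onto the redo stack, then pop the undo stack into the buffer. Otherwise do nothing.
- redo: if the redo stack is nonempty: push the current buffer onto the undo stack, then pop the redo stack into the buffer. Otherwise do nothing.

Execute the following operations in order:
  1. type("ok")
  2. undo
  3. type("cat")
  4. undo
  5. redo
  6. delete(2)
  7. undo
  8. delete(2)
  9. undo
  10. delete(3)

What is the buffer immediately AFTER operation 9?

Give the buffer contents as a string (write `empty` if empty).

Answer: cat

Derivation:
After op 1 (type): buf='ok' undo_depth=1 redo_depth=0
After op 2 (undo): buf='(empty)' undo_depth=0 redo_depth=1
After op 3 (type): buf='cat' undo_depth=1 redo_depth=0
After op 4 (undo): buf='(empty)' undo_depth=0 redo_depth=1
After op 5 (redo): buf='cat' undo_depth=1 redo_depth=0
After op 6 (delete): buf='c' undo_depth=2 redo_depth=0
After op 7 (undo): buf='cat' undo_depth=1 redo_depth=1
After op 8 (delete): buf='c' undo_depth=2 redo_depth=0
After op 9 (undo): buf='cat' undo_depth=1 redo_depth=1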